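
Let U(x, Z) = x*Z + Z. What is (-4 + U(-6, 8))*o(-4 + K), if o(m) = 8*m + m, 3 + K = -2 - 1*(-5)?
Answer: 1584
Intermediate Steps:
U(x, Z) = Z + Z*x (U(x, Z) = Z*x + Z = Z + Z*x)
K = 0 (K = -3 + (-2 - 1*(-5)) = -3 + (-2 + 5) = -3 + 3 = 0)
o(m) = 9*m
(-4 + U(-6, 8))*o(-4 + K) = (-4 + 8*(1 - 6))*(9*(-4 + 0)) = (-4 + 8*(-5))*(9*(-4)) = (-4 - 40)*(-36) = -44*(-36) = 1584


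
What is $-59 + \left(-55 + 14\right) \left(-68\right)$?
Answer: $2729$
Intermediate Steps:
$-59 + \left(-55 + 14\right) \left(-68\right) = -59 - -2788 = -59 + 2788 = 2729$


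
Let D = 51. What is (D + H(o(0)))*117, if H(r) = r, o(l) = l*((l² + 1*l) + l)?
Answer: 5967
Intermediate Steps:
o(l) = l*(l² + 2*l) (o(l) = l*((l² + l) + l) = l*((l + l²) + l) = l*(l² + 2*l))
(D + H(o(0)))*117 = (51 + 0²*(2 + 0))*117 = (51 + 0*2)*117 = (51 + 0)*117 = 51*117 = 5967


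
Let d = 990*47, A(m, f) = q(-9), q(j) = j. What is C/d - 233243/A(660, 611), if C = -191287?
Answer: 1205675023/46530 ≈ 25912.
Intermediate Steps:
A(m, f) = -9
d = 46530
C/d - 233243/A(660, 611) = -191287/46530 - 233243/(-9) = -191287*1/46530 - 233243*(-1/9) = -191287/46530 + 233243/9 = 1205675023/46530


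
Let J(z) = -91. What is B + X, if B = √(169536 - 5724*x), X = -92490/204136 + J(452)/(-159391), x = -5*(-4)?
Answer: -387460453/856248452 + 4*√3441 ≈ 234.19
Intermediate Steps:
x = 20
X = -387460453/856248452 (X = -92490/204136 - 91/(-159391) = -92490*1/204136 - 91*(-1/159391) = -46245/102068 + 91/159391 = -387460453/856248452 ≈ -0.45251)
B = 4*√3441 (B = √(169536 - 5724*20) = √(169536 - 114480) = √55056 = 4*√3441 ≈ 234.64)
B + X = 4*√3441 - 387460453/856248452 = -387460453/856248452 + 4*√3441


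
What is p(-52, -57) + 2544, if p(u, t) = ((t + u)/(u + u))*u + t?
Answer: 4865/2 ≈ 2432.5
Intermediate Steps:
p(u, t) = u/2 + 3*t/2 (p(u, t) = ((t + u)/((2*u)))*u + t = ((t + u)*(1/(2*u)))*u + t = ((t + u)/(2*u))*u + t = (t/2 + u/2) + t = u/2 + 3*t/2)
p(-52, -57) + 2544 = ((½)*(-52) + (3/2)*(-57)) + 2544 = (-26 - 171/2) + 2544 = -223/2 + 2544 = 4865/2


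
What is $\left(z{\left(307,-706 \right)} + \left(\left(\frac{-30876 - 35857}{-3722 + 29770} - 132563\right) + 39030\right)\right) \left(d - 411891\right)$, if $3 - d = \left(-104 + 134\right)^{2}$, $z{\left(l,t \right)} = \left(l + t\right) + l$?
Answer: $\frac{251677951213401}{6512} \approx 3.8648 \cdot 10^{10}$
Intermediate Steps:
$z{\left(l,t \right)} = t + 2 l$
$d = -897$ ($d = 3 - \left(-104 + 134\right)^{2} = 3 - 30^{2} = 3 - 900 = -897$)
$\left(z{\left(307,-706 \right)} + \left(\left(\frac{-30876 - 35857}{-3722 + 29770} - 132563\right) + 39030\right)\right) \left(d - 411891\right) = \left(\left(-706 + 2 \cdot 307\right) + \left(\left(\frac{-30876 - 35857}{-3722 + 29770} - 132563\right) + 39030\right)\right) \left(-897 - 411891\right) = \left(\left(-706 + 614\right) + \left(\left(- \frac{66733}{26048} - 132563\right) + 39030\right)\right) \left(-412788\right) = \left(-92 + \left(\left(\left(-66733\right) \frac{1}{26048} - 132563\right) + 39030\right)\right) \left(-412788\right) = \left(-92 + \left(\left(- \frac{66733}{26048} - 132563\right) + 39030\right)\right) \left(-412788\right) = \left(-92 + \left(- \frac{3453067757}{26048} + 39030\right)\right) \left(-412788\right) = \left(-92 - \frac{2436414317}{26048}\right) \left(-412788\right) = \left(- \frac{2438810733}{26048}\right) \left(-412788\right) = \frac{251677951213401}{6512}$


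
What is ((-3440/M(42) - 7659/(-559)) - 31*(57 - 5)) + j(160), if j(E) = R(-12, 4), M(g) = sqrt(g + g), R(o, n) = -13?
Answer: -900716/559 - 1720*sqrt(21)/21 ≈ -1986.6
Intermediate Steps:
M(g) = sqrt(2)*sqrt(g) (M(g) = sqrt(2*g) = sqrt(2)*sqrt(g))
j(E) = -13
((-3440/M(42) - 7659/(-559)) - 31*(57 - 5)) + j(160) = ((-3440*sqrt(21)/42 - 7659/(-559)) - 31*(57 - 5)) - 13 = ((-3440*sqrt(21)/42 - 7659*(-1/559)) - 31*52) - 13 = ((-1720*sqrt(21)/21 + 7659/559) - 1612) - 13 = ((7659/559 - 1720*sqrt(21)/21) - 1612) - 13 = (-893449/559 - 1720*sqrt(21)/21) - 13 = -900716/559 - 1720*sqrt(21)/21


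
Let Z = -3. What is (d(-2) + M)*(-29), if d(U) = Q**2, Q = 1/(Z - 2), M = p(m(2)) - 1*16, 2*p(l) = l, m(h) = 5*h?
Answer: 7946/25 ≈ 317.84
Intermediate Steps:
p(l) = l/2
M = -11 (M = (5*2)/2 - 1*16 = (1/2)*10 - 16 = 5 - 16 = -11)
Q = -1/5 (Q = 1/(-3 - 2) = 1/(-5) = -1/5 ≈ -0.20000)
d(U) = 1/25 (d(U) = (-1/5)**2 = 1/25)
(d(-2) + M)*(-29) = (1/25 - 11)*(-29) = -274/25*(-29) = 7946/25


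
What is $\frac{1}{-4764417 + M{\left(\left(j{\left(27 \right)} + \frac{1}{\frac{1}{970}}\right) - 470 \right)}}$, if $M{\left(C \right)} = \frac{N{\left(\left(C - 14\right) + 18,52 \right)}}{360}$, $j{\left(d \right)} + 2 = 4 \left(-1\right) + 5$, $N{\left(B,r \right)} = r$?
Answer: $- \frac{90}{428797517} \approx -2.0989 \cdot 10^{-7}$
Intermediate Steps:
$j{\left(d \right)} = -1$ ($j{\left(d \right)} = -2 + \left(4 \left(-1\right) + 5\right) = -2 + \left(-4 + 5\right) = -2 + 1 = -1$)
$M{\left(C \right)} = \frac{13}{90}$ ($M{\left(C \right)} = \frac{52}{360} = 52 \cdot \frac{1}{360} = \frac{13}{90}$)
$\frac{1}{-4764417 + M{\left(\left(j{\left(27 \right)} + \frac{1}{\frac{1}{970}}\right) - 470 \right)}} = \frac{1}{-4764417 + \frac{13}{90}} = \frac{1}{- \frac{428797517}{90}} = - \frac{90}{428797517}$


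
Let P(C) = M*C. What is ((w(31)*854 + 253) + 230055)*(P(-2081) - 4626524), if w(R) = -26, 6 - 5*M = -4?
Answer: -963664279344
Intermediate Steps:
M = 2 (M = 6/5 - ⅕*(-4) = 6/5 + ⅘ = 2)
P(C) = 2*C
((w(31)*854 + 253) + 230055)*(P(-2081) - 4626524) = ((-26*854 + 253) + 230055)*(2*(-2081) - 4626524) = ((-22204 + 253) + 230055)*(-4162 - 4626524) = (-21951 + 230055)*(-4630686) = 208104*(-4630686) = -963664279344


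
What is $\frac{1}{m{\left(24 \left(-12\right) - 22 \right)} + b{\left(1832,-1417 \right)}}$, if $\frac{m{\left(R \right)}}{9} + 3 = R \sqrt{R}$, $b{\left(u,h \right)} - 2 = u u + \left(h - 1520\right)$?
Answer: $\frac{558877}{1874463185274} + \frac{155 i \sqrt{310}}{624821061758} \approx 2.9815 \cdot 10^{-7} + 4.3677 \cdot 10^{-9} i$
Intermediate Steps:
$b{\left(u,h \right)} = -1518 + h + u^{2}$ ($b{\left(u,h \right)} = 2 + \left(u u + \left(h - 1520\right)\right) = 2 + \left(u^{2} + \left(-1520 + h\right)\right) = 2 + \left(-1520 + h + u^{2}\right) = -1518 + h + u^{2}$)
$m{\left(R \right)} = -27 + 9 R^{\frac{3}{2}}$ ($m{\left(R \right)} = -27 + 9 R \sqrt{R} = -27 + 9 R^{\frac{3}{2}}$)
$\frac{1}{m{\left(24 \left(-12\right) - 22 \right)} + b{\left(1832,-1417 \right)}} = \frac{1}{\left(-27 + 9 \left(24 \left(-12\right) - 22\right)^{\frac{3}{2}}\right) - \left(2935 - 3356224\right)} = \frac{1}{\left(-27 + 9 \left(-288 - 22\right)^{\frac{3}{2}}\right) - -3353289} = \frac{1}{\left(-27 + 9 \left(-310\right)^{\frac{3}{2}}\right) + 3353289} = \frac{1}{\left(-27 + 9 \left(- 310 i \sqrt{310}\right)\right) + 3353289} = \frac{1}{\left(-27 - 2790 i \sqrt{310}\right) + 3353289} = \frac{1}{3353262 - 2790 i \sqrt{310}}$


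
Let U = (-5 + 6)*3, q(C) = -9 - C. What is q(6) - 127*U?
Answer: -396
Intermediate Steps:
U = 3 (U = 1*3 = 3)
q(6) - 127*U = (-9 - 1*6) - 127*3 = (-9 - 6) - 381 = -15 - 381 = -396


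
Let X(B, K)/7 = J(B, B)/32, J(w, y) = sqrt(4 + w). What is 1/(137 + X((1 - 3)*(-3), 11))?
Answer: 70144/9609483 - 112*sqrt(10)/9609483 ≈ 0.0072626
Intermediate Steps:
X(B, K) = 7*sqrt(4 + B)/32 (X(B, K) = 7*(sqrt(4 + B)/32) = 7*sqrt(4 + B)/32)
1/(137 + X((1 - 3)*(-3), 11)) = 1/(137 + 7*sqrt(4 + (1 - 3)*(-3))/32) = 1/(137 + 7*sqrt(4 - 2*(-3))/32) = 1/(137 + 7*sqrt(4 + 6)/32) = 1/(137 + 7*sqrt(10)/32)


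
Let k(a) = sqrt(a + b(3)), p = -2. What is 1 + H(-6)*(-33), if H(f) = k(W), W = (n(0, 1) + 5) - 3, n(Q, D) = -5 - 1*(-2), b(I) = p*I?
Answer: 1 - 33*I*sqrt(7) ≈ 1.0 - 87.31*I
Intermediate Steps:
b(I) = -2*I
n(Q, D) = -3 (n(Q, D) = -5 + 2 = -3)
W = -1 (W = (-3 + 5) - 3 = 2 - 3 = -1)
k(a) = sqrt(-6 + a) (k(a) = sqrt(a - 2*3) = sqrt(a - 6) = sqrt(-6 + a))
H(f) = I*sqrt(7) (H(f) = sqrt(-6 - 1) = sqrt(-7) = I*sqrt(7))
1 + H(-6)*(-33) = 1 + (I*sqrt(7))*(-33) = 1 - 33*I*sqrt(7)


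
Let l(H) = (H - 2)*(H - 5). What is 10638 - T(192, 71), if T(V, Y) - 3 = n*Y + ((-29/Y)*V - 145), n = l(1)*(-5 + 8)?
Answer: 710456/71 ≈ 10006.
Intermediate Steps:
l(H) = (-5 + H)*(-2 + H) (l(H) = (-2 + H)*(-5 + H) = (-5 + H)*(-2 + H))
n = 12 (n = (10 + 1**2 - 7*1)*(-5 + 8) = (10 + 1 - 7)*3 = 4*3 = 12)
T(V, Y) = -142 + 12*Y - 29*V/Y (T(V, Y) = 3 + (12*Y + ((-29/Y)*V - 145)) = 3 + (12*Y + (-29*V/Y - 145)) = 3 + (12*Y + (-145 - 29*V/Y)) = 3 + (-145 + 12*Y - 29*V/Y) = -142 + 12*Y - 29*V/Y)
10638 - T(192, 71) = 10638 - (-142 + 12*71 - 29*192/71) = 10638 - (-142 + 852 - 29*192*1/71) = 10638 - (-142 + 852 - 5568/71) = 10638 - 1*44842/71 = 10638 - 44842/71 = 710456/71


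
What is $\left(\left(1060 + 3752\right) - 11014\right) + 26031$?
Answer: $19829$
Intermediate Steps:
$\left(\left(1060 + 3752\right) - 11014\right) + 26031 = \left(4812 - 11014\right) + 26031 = -6202 + 26031 = 19829$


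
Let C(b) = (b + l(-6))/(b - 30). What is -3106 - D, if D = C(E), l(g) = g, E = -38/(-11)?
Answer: -226745/73 ≈ -3106.1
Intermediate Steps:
E = 38/11 (E = -38*(-1/11) = 38/11 ≈ 3.4545)
C(b) = (-6 + b)/(-30 + b) (C(b) = (b - 6)/(b - 30) = (-6 + b)/(-30 + b))
D = 7/73 (D = (-6 + 38/11)/(-30 + 38/11) = -28/11/(-292/11) = -11/292*(-28/11) = 7/73 ≈ 0.095890)
-3106 - D = -3106 - 1*7/73 = -3106 - 7/73 = -226745/73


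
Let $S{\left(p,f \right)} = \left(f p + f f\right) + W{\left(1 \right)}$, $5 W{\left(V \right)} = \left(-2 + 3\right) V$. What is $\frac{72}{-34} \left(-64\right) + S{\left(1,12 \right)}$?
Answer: $\frac{24797}{85} \approx 291.73$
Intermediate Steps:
$W{\left(V \right)} = \frac{V}{5}$ ($W{\left(V \right)} = \frac{\left(-2 + 3\right) V}{5} = \frac{1 V}{5} = \frac{V}{5}$)
$S{\left(p,f \right)} = \frac{1}{5} + f^{2} + f p$ ($S{\left(p,f \right)} = \left(f p + f f\right) + \frac{1}{5} \cdot 1 = \left(f p + f^{2}\right) + \frac{1}{5} = \left(f^{2} + f p\right) + \frac{1}{5} = \frac{1}{5} + f^{2} + f p$)
$\frac{72}{-34} \left(-64\right) + S{\left(1,12 \right)} = \frac{72}{-34} \left(-64\right) + \left(\frac{1}{5} + 12^{2} + 12 \cdot 1\right) = 72 \left(- \frac{1}{34}\right) \left(-64\right) + \left(\frac{1}{5} + 144 + 12\right) = \left(- \frac{36}{17}\right) \left(-64\right) + \frac{781}{5} = \frac{2304}{17} + \frac{781}{5} = \frac{24797}{85}$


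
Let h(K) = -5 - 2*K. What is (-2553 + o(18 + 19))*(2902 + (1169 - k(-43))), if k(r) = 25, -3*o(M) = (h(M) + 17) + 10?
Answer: -30777922/3 ≈ -1.0259e+7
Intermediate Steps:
o(M) = -22/3 + 2*M/3 (o(M) = -(((-5 - 2*M) + 17) + 10)/3 = -((12 - 2*M) + 10)/3 = -(22 - 2*M)/3 = -22/3 + 2*M/3)
(-2553 + o(18 + 19))*(2902 + (1169 - k(-43))) = (-2553 + (-22/3 + 2*(18 + 19)/3))*(2902 + (1169 - 1*25)) = (-2553 + (-22/3 + (⅔)*37))*(2902 + (1169 - 25)) = (-2553 + (-22/3 + 74/3))*(2902 + 1144) = (-2553 + 52/3)*4046 = -7607/3*4046 = -30777922/3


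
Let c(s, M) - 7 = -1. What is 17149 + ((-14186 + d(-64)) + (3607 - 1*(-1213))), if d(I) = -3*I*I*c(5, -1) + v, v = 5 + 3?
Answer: -65937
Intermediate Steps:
c(s, M) = 6 (c(s, M) = 7 - 1 = 6)
v = 8
d(I) = 8 - 18*I² (d(I) = -3*I*I*6 + 8 = -3*I²*6 + 8 = -18*I² + 8 = 8 - 18*I²)
17149 + ((-14186 + d(-64)) + (3607 - 1*(-1213))) = 17149 + ((-14186 + (8 - 18*(-64)²)) + (3607 - 1*(-1213))) = 17149 + ((-14186 + (8 - 18*4096)) + (3607 + 1213)) = 17149 + ((-14186 + (8 - 73728)) + 4820) = 17149 + ((-14186 - 73720) + 4820) = 17149 + (-87906 + 4820) = 17149 - 83086 = -65937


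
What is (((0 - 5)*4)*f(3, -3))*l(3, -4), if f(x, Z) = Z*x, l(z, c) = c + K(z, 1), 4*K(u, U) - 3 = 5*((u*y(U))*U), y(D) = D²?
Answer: 90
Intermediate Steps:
K(u, U) = ¾ + 5*u*U³/4 (K(u, U) = ¾ + (5*((u*U²)*U))/4 = ¾ + (5*(u*U³))/4 = ¾ + (5*u*U³)/4 = ¾ + 5*u*U³/4)
l(z, c) = ¾ + c + 5*z/4 (l(z, c) = c + (¾ + (5/4)*z*1³) = c + (¾ + (5/4)*z*1) = c + (¾ + 5*z/4) = ¾ + c + 5*z/4)
(((0 - 5)*4)*f(3, -3))*l(3, -4) = (((0 - 5)*4)*(-3*3))*(¾ - 4 + (5/4)*3) = (-5*4*(-9))*(¾ - 4 + 15/4) = -20*(-9)*(½) = 180*(½) = 90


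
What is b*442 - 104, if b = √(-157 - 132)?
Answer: -104 + 7514*I ≈ -104.0 + 7514.0*I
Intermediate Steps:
b = 17*I (b = √(-289) = 17*I ≈ 17.0*I)
b*442 - 104 = (17*I)*442 - 104 = 7514*I - 104 = -104 + 7514*I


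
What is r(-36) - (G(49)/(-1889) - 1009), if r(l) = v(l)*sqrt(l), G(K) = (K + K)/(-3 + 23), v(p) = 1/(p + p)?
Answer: 19060059/18890 - I/12 ≈ 1009.0 - 0.083333*I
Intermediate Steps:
v(p) = 1/(2*p)
G(K) = K/10 (G(K) = (2*K)/20 = (2*K)*(1/20) = K/10)
r(l) = 1/(2*sqrt(l)) (r(l) = (1/(2*l))*sqrt(l) = 1/(2*sqrt(l)))
r(-36) - (G(49)/(-1889) - 1009) = 1/(2*sqrt(-36)) - (((1/10)*49)/(-1889) - 1009) = (-I/6)/2 - ((49/10)*(-1/1889) - 1009) = -I/12 - (-49/18890 - 1009) = -I/12 - 1*(-19060059/18890) = -I/12 + 19060059/18890 = 19060059/18890 - I/12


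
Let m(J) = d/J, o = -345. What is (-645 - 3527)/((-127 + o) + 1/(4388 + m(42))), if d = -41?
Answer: 384355930/43484159 ≈ 8.8390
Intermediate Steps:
m(J) = -41/J
(-645 - 3527)/((-127 + o) + 1/(4388 + m(42))) = (-645 - 3527)/((-127 - 345) + 1/(4388 - 41/42)) = -4172/(-472 + 1/(4388 - 41*1/42)) = -4172/(-472 + 1/(4388 - 41/42)) = -4172/(-472 + 1/(184255/42)) = -4172/(-472 + 42/184255) = -4172/(-86968318/184255) = -4172*(-184255/86968318) = 384355930/43484159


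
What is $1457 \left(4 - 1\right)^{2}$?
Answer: $13113$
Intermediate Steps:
$1457 \left(4 - 1\right)^{2} = 1457 \cdot 3^{2} = 1457 \cdot 9 = 13113$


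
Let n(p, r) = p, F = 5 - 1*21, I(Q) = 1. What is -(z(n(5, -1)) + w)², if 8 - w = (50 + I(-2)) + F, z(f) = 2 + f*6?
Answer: -25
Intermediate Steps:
F = -16 (F = 5 - 21 = -16)
z(f) = 2 + 6*f
w = -27 (w = 8 - ((50 + 1) - 16) = 8 - (51 - 16) = 8 - 1*35 = 8 - 35 = -27)
-(z(n(5, -1)) + w)² = -((2 + 6*5) - 27)² = -((2 + 30) - 27)² = -(32 - 27)² = -1*5² = -1*25 = -25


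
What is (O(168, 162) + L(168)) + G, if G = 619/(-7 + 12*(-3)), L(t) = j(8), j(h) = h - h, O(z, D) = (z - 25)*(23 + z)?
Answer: 1173840/43 ≈ 27299.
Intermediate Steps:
O(z, D) = (-25 + z)*(23 + z)
j(h) = 0
L(t) = 0
G = -619/43 (G = 619/(-7 - 36) = 619/(-43) = -1/43*619 = -619/43 ≈ -14.395)
(O(168, 162) + L(168)) + G = ((-575 + 168**2 - 2*168) + 0) - 619/43 = ((-575 + 28224 - 336) + 0) - 619/43 = (27313 + 0) - 619/43 = 27313 - 619/43 = 1173840/43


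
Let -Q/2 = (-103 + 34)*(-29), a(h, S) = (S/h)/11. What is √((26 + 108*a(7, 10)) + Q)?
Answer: 4*I*√1468159/77 ≈ 62.944*I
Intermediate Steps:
a(h, S) = S/(11*h) (a(h, S) = (S/h)*(1/11) = S/(11*h))
Q = -4002 (Q = -2*(-103 + 34)*(-29) = -(-138)*(-29) = -2*2001 = -4002)
√((26 + 108*a(7, 10)) + Q) = √((26 + 108*((1/11)*10/7)) - 4002) = √((26 + 108*((1/11)*10*(⅐))) - 4002) = √((26 + 108*(10/77)) - 4002) = √((26 + 1080/77) - 4002) = √(3082/77 - 4002) = √(-305072/77) = 4*I*√1468159/77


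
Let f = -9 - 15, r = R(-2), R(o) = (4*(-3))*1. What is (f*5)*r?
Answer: 1440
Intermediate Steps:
R(o) = -12 (R(o) = -12*1 = -12)
r = -12
f = -24
(f*5)*r = -24*5*(-12) = -120*(-12) = 1440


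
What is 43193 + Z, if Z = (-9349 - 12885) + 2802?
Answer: 23761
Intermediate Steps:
Z = -19432 (Z = -22234 + 2802 = -19432)
43193 + Z = 43193 - 19432 = 23761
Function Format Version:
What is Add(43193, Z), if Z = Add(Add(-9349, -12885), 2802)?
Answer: 23761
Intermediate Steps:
Z = -19432 (Z = Add(-22234, 2802) = -19432)
Add(43193, Z) = Add(43193, -19432) = 23761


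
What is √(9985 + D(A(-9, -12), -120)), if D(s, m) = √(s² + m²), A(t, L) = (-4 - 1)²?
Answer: √(9985 + 5*√601) ≈ 100.54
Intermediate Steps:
A(t, L) = 25 (A(t, L) = (-5)² = 25)
D(s, m) = √(m² + s²)
√(9985 + D(A(-9, -12), -120)) = √(9985 + √((-120)² + 25²)) = √(9985 + √(14400 + 625)) = √(9985 + √15025) = √(9985 + 5*√601)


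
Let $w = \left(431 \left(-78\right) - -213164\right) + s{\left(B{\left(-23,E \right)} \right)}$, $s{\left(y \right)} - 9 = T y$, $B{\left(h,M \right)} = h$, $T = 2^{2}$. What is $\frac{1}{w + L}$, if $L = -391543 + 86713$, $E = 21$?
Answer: $- \frac{1}{125367} \approx -7.9766 \cdot 10^{-6}$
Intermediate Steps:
$T = 4$
$s{\left(y \right)} = 9 + 4 y$
$w = 179463$ ($w = \left(431 \left(-78\right) - -213164\right) + \left(9 + 4 \left(-23\right)\right) = \left(-33618 + 213164\right) + \left(9 - 92\right) = 179546 - 83 = 179463$)
$L = -304830$
$\frac{1}{w + L} = \frac{1}{179463 - 304830} = \frac{1}{-125367} = - \frac{1}{125367}$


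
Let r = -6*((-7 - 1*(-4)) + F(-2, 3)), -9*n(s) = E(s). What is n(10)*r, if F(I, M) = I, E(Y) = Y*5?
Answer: -500/3 ≈ -166.67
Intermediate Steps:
E(Y) = 5*Y
n(s) = -5*s/9
r = 30 (r = -6*((-7 - 1*(-4)) - 2) = -6*((-7 + 4) - 2) = -6*(-3 - 2) = -6*(-5) = 30)
n(10)*r = -5/9*10*30 = -50/9*30 = -500/3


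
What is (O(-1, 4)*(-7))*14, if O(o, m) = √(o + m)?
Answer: -98*√3 ≈ -169.74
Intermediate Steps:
O(o, m) = √(m + o)
(O(-1, 4)*(-7))*14 = (√(4 - 1)*(-7))*14 = (√3*(-7))*14 = -7*√3*14 = -98*√3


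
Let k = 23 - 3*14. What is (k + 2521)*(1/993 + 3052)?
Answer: 2527551258/331 ≈ 7.6361e+6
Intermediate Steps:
k = -19 (k = 23 - 42 = -19)
(k + 2521)*(1/993 + 3052) = (-19 + 2521)*(1/993 + 3052) = 2502*(1/993 + 3052) = 2502*(3030637/993) = 2527551258/331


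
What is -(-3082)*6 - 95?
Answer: 18397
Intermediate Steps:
-(-3082)*6 - 95 = -134*(-138) - 95 = 18492 - 95 = 18397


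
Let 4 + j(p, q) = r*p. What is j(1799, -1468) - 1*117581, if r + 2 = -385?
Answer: -813798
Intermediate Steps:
r = -387 (r = -2 - 385 = -387)
j(p, q) = -4 - 387*p
j(1799, -1468) - 1*117581 = (-4 - 387*1799) - 1*117581 = (-4 - 696213) - 117581 = -696217 - 117581 = -813798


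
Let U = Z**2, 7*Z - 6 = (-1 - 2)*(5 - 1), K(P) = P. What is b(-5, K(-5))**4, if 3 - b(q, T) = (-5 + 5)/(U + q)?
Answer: 81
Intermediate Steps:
Z = -6/7 (Z = 6/7 + ((-1 - 2)*(5 - 1))/7 = 6/7 + (-3*4)/7 = 6/7 + (1/7)*(-12) = 6/7 - 12/7 = -6/7 ≈ -0.85714)
U = 36/49 (U = (-6/7)**2 = 36/49 ≈ 0.73469)
b(q, T) = 3 (b(q, T) = 3 - (-5 + 5)/(36/49 + q) = 3 - 0/(36/49 + q) = 3 - 1*0 = 3 + 0 = 3)
b(-5, K(-5))**4 = 3**4 = 81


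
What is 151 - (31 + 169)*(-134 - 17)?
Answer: 30351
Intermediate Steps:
151 - (31 + 169)*(-134 - 17) = 151 - 200*(-151) = 151 - 1*(-30200) = 151 + 30200 = 30351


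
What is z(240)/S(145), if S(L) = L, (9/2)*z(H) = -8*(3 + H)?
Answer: -432/145 ≈ -2.9793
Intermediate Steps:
z(H) = -16/3 - 16*H/9 (z(H) = 2*(-8*(3 + H))/9 = 2*(-24 - 8*H)/9 = -16/3 - 16*H/9)
z(240)/S(145) = (-16/3 - 16/9*240)/145 = (-16/3 - 1280/3)*(1/145) = -432*1/145 = -432/145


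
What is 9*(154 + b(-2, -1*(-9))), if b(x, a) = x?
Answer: 1368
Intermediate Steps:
9*(154 + b(-2, -1*(-9))) = 9*(154 - 2) = 9*152 = 1368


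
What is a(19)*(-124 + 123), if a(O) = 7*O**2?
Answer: -2527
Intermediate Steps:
a(19)*(-124 + 123) = (7*19**2)*(-124 + 123) = (7*361)*(-1) = 2527*(-1) = -2527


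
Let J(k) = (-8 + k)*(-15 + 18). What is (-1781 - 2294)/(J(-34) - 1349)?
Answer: 163/59 ≈ 2.7627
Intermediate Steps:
J(k) = -24 + 3*k (J(k) = (-8 + k)*3 = -24 + 3*k)
(-1781 - 2294)/(J(-34) - 1349) = (-1781 - 2294)/((-24 + 3*(-34)) - 1349) = -4075/((-24 - 102) - 1349) = -4075/(-126 - 1349) = -4075/(-1475) = -4075*(-1/1475) = 163/59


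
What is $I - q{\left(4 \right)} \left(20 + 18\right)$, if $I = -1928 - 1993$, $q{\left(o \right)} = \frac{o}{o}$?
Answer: $-3959$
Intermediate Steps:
$q{\left(o \right)} = 1$
$I = -3921$ ($I = -1928 - 1993 = -3921$)
$I - q{\left(4 \right)} \left(20 + 18\right) = -3921 - 1 \left(20 + 18\right) = -3921 - 1 \cdot 38 = -3921 - 38 = -3959$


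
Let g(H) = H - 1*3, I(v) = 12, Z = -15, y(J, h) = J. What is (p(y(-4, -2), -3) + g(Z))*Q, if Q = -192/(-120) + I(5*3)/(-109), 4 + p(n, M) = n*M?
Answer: -1624/109 ≈ -14.899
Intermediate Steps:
p(n, M) = -4 + M*n (p(n, M) = -4 + n*M = -4 + M*n)
g(H) = -3 + H (g(H) = H - 3 = -3 + H)
Q = 812/545 (Q = -192/(-120) + 12/(-109) = -192*(-1/120) + 12*(-1/109) = 8/5 - 12/109 = 812/545 ≈ 1.4899)
(p(y(-4, -2), -3) + g(Z))*Q = ((-4 - 3*(-4)) + (-3 - 15))*(812/545) = ((-4 + 12) - 18)*(812/545) = (8 - 18)*(812/545) = -10*812/545 = -1624/109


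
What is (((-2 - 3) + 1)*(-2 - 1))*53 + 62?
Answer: 698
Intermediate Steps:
(((-2 - 3) + 1)*(-2 - 1))*53 + 62 = ((-5 + 1)*(-3))*53 + 62 = -4*(-3)*53 + 62 = 12*53 + 62 = 636 + 62 = 698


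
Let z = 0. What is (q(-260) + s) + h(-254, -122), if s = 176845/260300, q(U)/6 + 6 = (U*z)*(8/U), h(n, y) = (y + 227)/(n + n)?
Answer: -58723258/1652905 ≈ -35.527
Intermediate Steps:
h(n, y) = (227 + y)/(2*n) (h(n, y) = (227 + y)/((2*n)) = (227 + y)*(1/(2*n)) = (227 + y)/(2*n))
q(U) = -36 (q(U) = -36 + 6*((U*0)*(8/U)) = -36 + 6*(0*(8/U)) = -36 + 6*0 = -36 + 0 = -36)
s = 35369/52060 (s = 176845*(1/260300) = 35369/52060 ≈ 0.67939)
(q(-260) + s) + h(-254, -122) = (-36 + 35369/52060) + (½)*(227 - 122)/(-254) = -1838791/52060 + (½)*(-1/254)*105 = -1838791/52060 - 105/508 = -58723258/1652905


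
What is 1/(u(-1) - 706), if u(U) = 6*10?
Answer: -1/646 ≈ -0.0015480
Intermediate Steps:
u(U) = 60
1/(u(-1) - 706) = 1/(60 - 706) = 1/(-646) = -1/646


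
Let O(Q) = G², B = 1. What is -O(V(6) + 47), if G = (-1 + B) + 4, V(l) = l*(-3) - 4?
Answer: -16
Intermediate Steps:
V(l) = -4 - 3*l (V(l) = -3*l - 4 = -4 - 3*l)
G = 4 (G = (-1 + 1) + 4 = 0 + 4 = 4)
O(Q) = 16 (O(Q) = 4² = 16)
-O(V(6) + 47) = -1*16 = -16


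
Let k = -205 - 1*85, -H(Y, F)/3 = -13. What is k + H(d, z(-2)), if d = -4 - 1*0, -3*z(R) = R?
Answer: -251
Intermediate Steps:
z(R) = -R/3
d = -4 (d = -4 + 0 = -4)
H(Y, F) = 39 (H(Y, F) = -3*(-13) = 39)
k = -290 (k = -205 - 85 = -290)
k + H(d, z(-2)) = -290 + 39 = -251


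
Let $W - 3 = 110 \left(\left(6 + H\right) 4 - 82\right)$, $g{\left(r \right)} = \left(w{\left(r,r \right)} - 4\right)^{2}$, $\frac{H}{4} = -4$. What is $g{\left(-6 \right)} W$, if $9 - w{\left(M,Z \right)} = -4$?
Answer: $-1086777$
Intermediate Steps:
$H = -16$ ($H = 4 \left(-4\right) = -16$)
$w{\left(M,Z \right)} = 13$ ($w{\left(M,Z \right)} = 9 - -4 = 9 + 4 = 13$)
$g{\left(r \right)} = 81$ ($g{\left(r \right)} = \left(13 - 4\right)^{2} = 9^{2} = 81$)
$W = -13417$ ($W = 3 + 110 \left(\left(6 - 16\right) 4 - 82\right) = 3 + 110 \left(\left(-10\right) 4 - 82\right) = 3 + 110 \left(-40 - 82\right) = 3 + 110 \left(-122\right) = 3 - 13420 = -13417$)
$g{\left(-6 \right)} W = 81 \left(-13417\right) = -1086777$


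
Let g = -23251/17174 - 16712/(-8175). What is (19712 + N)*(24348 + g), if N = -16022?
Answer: 420474767850249/4679915 ≈ 8.9847e+7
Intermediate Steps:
g = 96934963/140397450 (g = -23251*1/17174 - 16712*(-1/8175) = -23251/17174 + 16712/8175 = 96934963/140397450 ≈ 0.69043)
(19712 + N)*(24348 + g) = (19712 - 16022)*(24348 + 96934963/140397450) = 3690*(3418494047563/140397450) = 420474767850249/4679915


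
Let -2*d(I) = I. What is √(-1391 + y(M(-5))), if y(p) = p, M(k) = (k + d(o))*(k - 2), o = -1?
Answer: I*√5438/2 ≈ 36.871*I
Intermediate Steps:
d(I) = -I/2
M(k) = (½ + k)*(-2 + k) (M(k) = (k - ½*(-1))*(k - 2) = (k + ½)*(-2 + k) = (½ + k)*(-2 + k))
√(-1391 + y(M(-5))) = √(-1391 + (-1 + (-5)² - 3/2*(-5))) = √(-1391 + (-1 + 25 + 15/2)) = √(-1391 + 63/2) = √(-2719/2) = I*√5438/2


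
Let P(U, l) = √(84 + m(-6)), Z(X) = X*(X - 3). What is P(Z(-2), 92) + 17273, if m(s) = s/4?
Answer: 17273 + √330/2 ≈ 17282.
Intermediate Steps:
m(s) = s/4 (m(s) = s*(¼) = s/4)
Z(X) = X*(-3 + X)
P(U, l) = √330/2 (P(U, l) = √(84 + (¼)*(-6)) = √(84 - 3/2) = √(165/2) = √330/2)
P(Z(-2), 92) + 17273 = √330/2 + 17273 = 17273 + √330/2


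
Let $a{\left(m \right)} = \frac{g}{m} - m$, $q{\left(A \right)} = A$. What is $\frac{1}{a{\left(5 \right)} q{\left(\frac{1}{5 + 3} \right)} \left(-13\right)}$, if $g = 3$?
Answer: $\frac{20}{143} \approx 0.13986$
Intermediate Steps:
$a{\left(m \right)} = - m + \frac{3}{m}$ ($a{\left(m \right)} = \frac{3}{m} - m = - m + \frac{3}{m}$)
$\frac{1}{a{\left(5 \right)} q{\left(\frac{1}{5 + 3} \right)} \left(-13\right)} = \frac{1}{\frac{\left(-1\right) 5 + \frac{3}{5}}{5 + 3} \left(-13\right)} = \frac{1}{\frac{-5 + 3 \cdot \frac{1}{5}}{8} \left(-13\right)} = \frac{1}{\left(-5 + \frac{3}{5}\right) \frac{1}{8} \left(-13\right)} = \frac{1}{\left(- \frac{22}{5}\right) \frac{1}{8} \left(-13\right)} = \frac{1}{\left(- \frac{11}{20}\right) \left(-13\right)} = \frac{1}{\frac{143}{20}} = \frac{20}{143}$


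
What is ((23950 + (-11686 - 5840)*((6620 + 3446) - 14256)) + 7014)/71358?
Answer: 36732452/35679 ≈ 1029.5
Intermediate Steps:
((23950 + (-11686 - 5840)*((6620 + 3446) - 14256)) + 7014)/71358 = ((23950 - 17526*(10066 - 14256)) + 7014)*(1/71358) = ((23950 - 17526*(-4190)) + 7014)*(1/71358) = ((23950 + 73433940) + 7014)*(1/71358) = (73457890 + 7014)*(1/71358) = 73464904*(1/71358) = 36732452/35679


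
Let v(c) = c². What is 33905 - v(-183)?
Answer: 416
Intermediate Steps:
33905 - v(-183) = 33905 - 1*(-183)² = 33905 - 1*33489 = 33905 - 33489 = 416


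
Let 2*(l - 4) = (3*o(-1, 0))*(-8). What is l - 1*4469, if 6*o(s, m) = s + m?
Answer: -4463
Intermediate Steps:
o(s, m) = m/6 + s/6 (o(s, m) = (s + m)/6 = (m + s)/6 = m/6 + s/6)
l = 6 (l = 4 + ((3*((1/6)*0 + (1/6)*(-1)))*(-8))/2 = 4 + ((3*(0 - 1/6))*(-8))/2 = 4 + ((3*(-1/6))*(-8))/2 = 4 + (-1/2*(-8))/2 = 4 + (1/2)*4 = 4 + 2 = 6)
l - 1*4469 = 6 - 1*4469 = 6 - 4469 = -4463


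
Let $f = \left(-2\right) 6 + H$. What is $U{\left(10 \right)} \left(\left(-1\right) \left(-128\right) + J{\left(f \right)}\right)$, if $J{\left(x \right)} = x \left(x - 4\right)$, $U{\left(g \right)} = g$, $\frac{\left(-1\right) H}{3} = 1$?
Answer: $4130$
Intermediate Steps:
$H = -3$ ($H = \left(-3\right) 1 = -3$)
$f = -15$ ($f = \left(-2\right) 6 - 3 = -12 - 3 = -15$)
$J{\left(x \right)} = x \left(-4 + x\right)$
$U{\left(10 \right)} \left(\left(-1\right) \left(-128\right) + J{\left(f \right)}\right) = 10 \left(\left(-1\right) \left(-128\right) - 15 \left(-4 - 15\right)\right) = 10 \left(128 - -285\right) = 10 \left(128 + 285\right) = 10 \cdot 413 = 4130$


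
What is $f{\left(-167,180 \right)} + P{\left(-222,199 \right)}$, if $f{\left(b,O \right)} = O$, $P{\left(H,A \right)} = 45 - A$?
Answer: $26$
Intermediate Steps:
$f{\left(-167,180 \right)} + P{\left(-222,199 \right)} = 180 + \left(45 - 199\right) = 180 - 154 = 26$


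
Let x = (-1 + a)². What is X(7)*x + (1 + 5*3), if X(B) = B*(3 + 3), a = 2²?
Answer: 394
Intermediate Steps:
a = 4
x = 9 (x = (-1 + 4)² = 3² = 9)
X(B) = 6*B (X(B) = B*6 = 6*B)
X(7)*x + (1 + 5*3) = (6*7)*9 + (1 + 5*3) = 42*9 + (1 + 15) = 378 + 16 = 394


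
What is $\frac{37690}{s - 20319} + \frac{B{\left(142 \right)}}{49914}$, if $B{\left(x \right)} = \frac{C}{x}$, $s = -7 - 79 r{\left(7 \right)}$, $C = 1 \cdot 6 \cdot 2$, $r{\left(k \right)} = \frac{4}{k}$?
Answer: $- \frac{1657774288}{896014533} \approx -1.8502$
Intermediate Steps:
$C = 12$ ($C = 6 \cdot 2 = 12$)
$s = - \frac{365}{7}$ ($s = -7 - 79 \cdot \frac{4}{7} = -7 - 79 \cdot 4 \cdot \frac{1}{7} = -7 - \frac{316}{7} = - \frac{365}{7} \approx -52.143$)
$B{\left(x \right)} = \frac{12}{x}$
$\frac{37690}{s - 20319} + \frac{B{\left(142 \right)}}{49914} = \frac{37690}{- \frac{365}{7} - 20319} + \frac{12 \cdot \frac{1}{142}}{49914} = \frac{37690}{- \frac{365}{7} - 20319} + 12 \cdot \frac{1}{142} \cdot \frac{1}{49914} = \frac{37690}{- \frac{142598}{7}} + \frac{6}{71} \cdot \frac{1}{49914} = 37690 \left(- \frac{7}{142598}\right) + \frac{1}{590649} = - \frac{131915}{71299} + \frac{1}{590649} = - \frac{1657774288}{896014533}$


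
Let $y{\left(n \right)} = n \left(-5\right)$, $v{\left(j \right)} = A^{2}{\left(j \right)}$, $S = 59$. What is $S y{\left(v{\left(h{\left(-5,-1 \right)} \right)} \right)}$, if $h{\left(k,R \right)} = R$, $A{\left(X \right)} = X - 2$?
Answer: $-2655$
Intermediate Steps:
$A{\left(X \right)} = -2 + X$ ($A{\left(X \right)} = X - 2 = -2 + X$)
$v{\left(j \right)} = \left(-2 + j\right)^{2}$
$y{\left(n \right)} = - 5 n$
$S y{\left(v{\left(h{\left(-5,-1 \right)} \right)} \right)} = 59 \left(- 5 \left(-2 - 1\right)^{2}\right) = 59 \left(- 5 \left(-3\right)^{2}\right) = 59 \left(\left(-5\right) 9\right) = 59 \left(-45\right) = -2655$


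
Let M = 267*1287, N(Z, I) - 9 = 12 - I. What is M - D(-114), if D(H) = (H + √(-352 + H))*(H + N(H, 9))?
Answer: 332001 + 102*I*√466 ≈ 3.32e+5 + 2201.9*I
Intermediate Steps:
N(Z, I) = 21 - I (N(Z, I) = 9 + (12 - I) = 21 - I)
M = 343629
D(H) = (12 + H)*(H + √(-352 + H)) (D(H) = (H + √(-352 + H))*(H + (21 - 1*9)) = (H + √(-352 + H))*(H + (21 - 9)) = (H + √(-352 + H))*(H + 12) = (H + √(-352 + H))*(12 + H) = (12 + H)*(H + √(-352 + H)))
M - D(-114) = 343629 - ((-114)² + 12*(-114) + 12*√(-352 - 114) - 114*√(-352 - 114)) = 343629 - (12996 - 1368 + 12*√(-466) - 114*I*√466) = 343629 - (12996 - 1368 + 12*(I*√466) - 114*I*√466) = 343629 - (12996 - 1368 + 12*I*√466 - 114*I*√466) = 343629 - (11628 - 102*I*√466) = 343629 + (-11628 + 102*I*√466) = 332001 + 102*I*√466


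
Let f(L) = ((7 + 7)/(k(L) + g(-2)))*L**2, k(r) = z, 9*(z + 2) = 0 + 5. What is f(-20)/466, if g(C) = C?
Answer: -25200/7223 ≈ -3.4889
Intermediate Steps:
z = -13/9 (z = -2 + (0 + 5)/9 = -2 + (1/9)*5 = -2 + 5/9 = -13/9 ≈ -1.4444)
k(r) = -13/9
f(L) = -126*L**2/31 (f(L) = ((7 + 7)/(-13/9 - 2))*L**2 = (14/(-31/9))*L**2 = (14*(-9/31))*L**2 = -126*L**2/31)
f(-20)/466 = -126/31*(-20)**2/466 = -126/31*400*(1/466) = -50400/31*1/466 = -25200/7223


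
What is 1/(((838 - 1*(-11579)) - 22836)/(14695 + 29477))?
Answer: -14724/3473 ≈ -4.2396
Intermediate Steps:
1/(((838 - 1*(-11579)) - 22836)/(14695 + 29477)) = 1/(((838 + 11579) - 22836)/44172) = 1/((12417 - 22836)*(1/44172)) = 1/(-10419*1/44172) = 1/(-3473/14724) = -14724/3473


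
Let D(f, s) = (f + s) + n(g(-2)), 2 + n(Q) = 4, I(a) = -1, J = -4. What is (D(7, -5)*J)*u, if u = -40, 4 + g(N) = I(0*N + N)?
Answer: 640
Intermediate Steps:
g(N) = -5 (g(N) = -4 - 1 = -5)
n(Q) = 2 (n(Q) = -2 + 4 = 2)
D(f, s) = 2 + f + s (D(f, s) = (f + s) + 2 = 2 + f + s)
(D(7, -5)*J)*u = ((2 + 7 - 5)*(-4))*(-40) = (4*(-4))*(-40) = -16*(-40) = 640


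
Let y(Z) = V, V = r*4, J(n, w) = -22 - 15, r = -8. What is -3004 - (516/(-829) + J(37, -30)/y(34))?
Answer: -79704273/26528 ≈ -3004.5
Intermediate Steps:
J(n, w) = -37
V = -32 (V = -8*4 = -32)
y(Z) = -32
-3004 - (516/(-829) + J(37, -30)/y(34)) = -3004 - (516/(-829) - 37/(-32)) = -3004 - (516*(-1/829) - 37*(-1/32)) = -3004 - (-516/829 + 37/32) = -3004 - 1*14161/26528 = -3004 - 14161/26528 = -79704273/26528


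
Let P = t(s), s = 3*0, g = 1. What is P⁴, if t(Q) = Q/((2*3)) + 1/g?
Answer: 1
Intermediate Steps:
s = 0
t(Q) = 1 + Q/6 (t(Q) = Q/((2*3)) + 1/1 = Q/6 + 1*1 = Q*(⅙) + 1 = Q/6 + 1 = 1 + Q/6)
P = 1 (P = 1 + (⅙)*0 = 1 + 0 = 1)
P⁴ = 1⁴ = 1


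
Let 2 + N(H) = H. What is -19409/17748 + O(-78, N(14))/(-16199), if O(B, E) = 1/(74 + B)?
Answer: -157200977/143749926 ≈ -1.0936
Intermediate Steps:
N(H) = -2 + H
-19409/17748 + O(-78, N(14))/(-16199) = -19409/17748 + 1/((74 - 78)*(-16199)) = -19409*1/17748 - 1/16199/(-4) = -19409/17748 - ¼*(-1/16199) = -19409/17748 + 1/64796 = -157200977/143749926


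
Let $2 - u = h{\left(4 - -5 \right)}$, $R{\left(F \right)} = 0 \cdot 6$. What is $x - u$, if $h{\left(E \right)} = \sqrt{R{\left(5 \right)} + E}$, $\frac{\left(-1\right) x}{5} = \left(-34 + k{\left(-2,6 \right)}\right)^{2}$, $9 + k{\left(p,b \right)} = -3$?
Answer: $-10579$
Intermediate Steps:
$k{\left(p,b \right)} = -12$ ($k{\left(p,b \right)} = -9 - 3 = -12$)
$R{\left(F \right)} = 0$
$x = -10580$ ($x = - 5 \left(-34 - 12\right)^{2} = - 5 \left(-46\right)^{2} = \left(-5\right) 2116 = -10580$)
$h{\left(E \right)} = \sqrt{E}$ ($h{\left(E \right)} = \sqrt{0 + E} = \sqrt{E}$)
$u = -1$ ($u = 2 - \sqrt{4 - -5} = 2 - \sqrt{4 + 5} = 2 - \sqrt{9} = 2 - 3 = -1$)
$x - u = -10580 - -1 = -10580 + 1 = -10579$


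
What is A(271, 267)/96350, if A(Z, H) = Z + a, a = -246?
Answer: 1/3854 ≈ 0.00025947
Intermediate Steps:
A(Z, H) = -246 + Z (A(Z, H) = Z - 246 = -246 + Z)
A(271, 267)/96350 = (-246 + 271)/96350 = 25*(1/96350) = 1/3854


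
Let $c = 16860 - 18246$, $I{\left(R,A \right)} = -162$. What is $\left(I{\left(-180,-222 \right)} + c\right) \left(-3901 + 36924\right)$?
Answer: $-51119604$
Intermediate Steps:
$c = -1386$
$\left(I{\left(-180,-222 \right)} + c\right) \left(-3901 + 36924\right) = \left(-162 - 1386\right) \left(-3901 + 36924\right) = \left(-1548\right) 33023 = -51119604$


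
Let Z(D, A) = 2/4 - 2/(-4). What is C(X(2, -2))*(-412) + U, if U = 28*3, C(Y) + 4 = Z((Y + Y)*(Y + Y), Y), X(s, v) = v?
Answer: 1320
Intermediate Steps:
Z(D, A) = 1 (Z(D, A) = 2*(1/4) - 2*(-1/4) = 1/2 + 1/2 = 1)
C(Y) = -3 (C(Y) = -4 + 1 = -3)
U = 84
C(X(2, -2))*(-412) + U = -3*(-412) + 84 = 1236 + 84 = 1320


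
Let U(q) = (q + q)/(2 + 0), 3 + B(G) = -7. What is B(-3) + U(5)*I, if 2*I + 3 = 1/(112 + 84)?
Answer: -6855/392 ≈ -17.487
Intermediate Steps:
B(G) = -10 (B(G) = -3 - 7 = -10)
U(q) = q (U(q) = (2*q)/2 = (2*q)*(½) = q)
I = -587/392 (I = -3/2 + 1/(2*(112 + 84)) = -3/2 + (½)/196 = -3/2 + (½)*(1/196) = -3/2 + 1/392 = -587/392 ≈ -1.4974)
B(-3) + U(5)*I = -10 + 5*(-587/392) = -10 - 2935/392 = -6855/392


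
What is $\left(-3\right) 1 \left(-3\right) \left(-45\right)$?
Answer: $-405$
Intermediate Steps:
$\left(-3\right) 1 \left(-3\right) \left(-45\right) = \left(-3\right) \left(-3\right) \left(-45\right) = 9 \left(-45\right) = -405$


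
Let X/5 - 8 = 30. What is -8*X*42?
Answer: -63840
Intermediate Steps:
X = 190 (X = 40 + 5*30 = 40 + 150 = 190)
-8*X*42 = -8*190*42 = -1520*42 = -63840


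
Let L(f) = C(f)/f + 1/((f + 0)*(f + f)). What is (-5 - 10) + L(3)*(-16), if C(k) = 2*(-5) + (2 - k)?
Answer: 385/9 ≈ 42.778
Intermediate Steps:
C(k) = -8 - k (C(k) = -10 + (2 - k) = -8 - k)
L(f) = 1/(2*f²) + (-8 - f)/f (L(f) = (-8 - f)/f + 1/((f + 0)*(f + f)) = (-8 - f)/f + 1/(f*(2*f)) = (-8 - f)/f + 1/(2*f²) = 1/(2*f²) + (-8 - f)/f)
(-5 - 10) + L(3)*(-16) = (-5 - 10) + ((½ - 1*3*(8 + 3))/3²)*(-16) = -15 + ((½ - 1*3*11)/9)*(-16) = -15 + ((½ - 33)/9)*(-16) = -15 + ((⅑)*(-65/2))*(-16) = -15 - 65/18*(-16) = -15 + 520/9 = 385/9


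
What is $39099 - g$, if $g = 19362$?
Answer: $19737$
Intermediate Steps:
$39099 - g = 39099 - 19362 = 19737$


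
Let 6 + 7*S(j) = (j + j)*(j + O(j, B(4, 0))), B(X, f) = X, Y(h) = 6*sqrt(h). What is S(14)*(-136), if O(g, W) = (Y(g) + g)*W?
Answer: -265744/7 - 13056*sqrt(14) ≈ -86815.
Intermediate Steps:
O(g, W) = W*(g + 6*sqrt(g)) (O(g, W) = (6*sqrt(g) + g)*W = (g + 6*sqrt(g))*W = W*(g + 6*sqrt(g)))
S(j) = -6/7 + 2*j*(5*j + 24*sqrt(j))/7 (S(j) = -6/7 + ((j + j)*(j + 4*(j + 6*sqrt(j))))/7 = -6/7 + ((2*j)*(j + (4*j + 24*sqrt(j))))/7 = -6/7 + ((2*j)*(5*j + 24*sqrt(j)))/7 = -6/7 + (2*j*(5*j + 24*sqrt(j)))/7 = -6/7 + 2*j*(5*j + 24*sqrt(j))/7)
S(14)*(-136) = (-6/7 + (10/7)*14**2 + 48*14**(3/2)/7)*(-136) = (-6/7 + (10/7)*196 + 48*(14*sqrt(14))/7)*(-136) = (-6/7 + 280 + 96*sqrt(14))*(-136) = (1954/7 + 96*sqrt(14))*(-136) = -265744/7 - 13056*sqrt(14)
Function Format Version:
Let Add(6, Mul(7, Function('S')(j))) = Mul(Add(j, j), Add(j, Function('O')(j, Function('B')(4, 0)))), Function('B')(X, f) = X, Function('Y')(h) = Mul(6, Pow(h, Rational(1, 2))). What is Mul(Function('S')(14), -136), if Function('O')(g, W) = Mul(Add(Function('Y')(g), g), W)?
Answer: Add(Rational(-265744, 7), Mul(-13056, Pow(14, Rational(1, 2)))) ≈ -86815.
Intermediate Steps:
Function('O')(g, W) = Mul(W, Add(g, Mul(6, Pow(g, Rational(1, 2))))) (Function('O')(g, W) = Mul(Add(Mul(6, Pow(g, Rational(1, 2))), g), W) = Mul(Add(g, Mul(6, Pow(g, Rational(1, 2)))), W) = Mul(W, Add(g, Mul(6, Pow(g, Rational(1, 2))))))
Function('S')(j) = Add(Rational(-6, 7), Mul(Rational(2, 7), j, Add(Mul(5, j), Mul(24, Pow(j, Rational(1, 2)))))) (Function('S')(j) = Add(Rational(-6, 7), Mul(Rational(1, 7), Mul(Add(j, j), Add(j, Mul(4, Add(j, Mul(6, Pow(j, Rational(1, 2))))))))) = Add(Rational(-6, 7), Mul(Rational(1, 7), Mul(Mul(2, j), Add(j, Add(Mul(4, j), Mul(24, Pow(j, Rational(1, 2)))))))) = Add(Rational(-6, 7), Mul(Rational(1, 7), Mul(Mul(2, j), Add(Mul(5, j), Mul(24, Pow(j, Rational(1, 2))))))) = Add(Rational(-6, 7), Mul(Rational(1, 7), Mul(2, j, Add(Mul(5, j), Mul(24, Pow(j, Rational(1, 2))))))) = Add(Rational(-6, 7), Mul(Rational(2, 7), j, Add(Mul(5, j), Mul(24, Pow(j, Rational(1, 2)))))))
Mul(Function('S')(14), -136) = Mul(Add(Rational(-6, 7), Mul(Rational(10, 7), Pow(14, 2)), Mul(Rational(48, 7), Pow(14, Rational(3, 2)))), -136) = Mul(Add(Rational(-6, 7), Mul(Rational(10, 7), 196), Mul(Rational(48, 7), Mul(14, Pow(14, Rational(1, 2))))), -136) = Mul(Add(Rational(-6, 7), 280, Mul(96, Pow(14, Rational(1, 2)))), -136) = Mul(Add(Rational(1954, 7), Mul(96, Pow(14, Rational(1, 2)))), -136) = Add(Rational(-265744, 7), Mul(-13056, Pow(14, Rational(1, 2))))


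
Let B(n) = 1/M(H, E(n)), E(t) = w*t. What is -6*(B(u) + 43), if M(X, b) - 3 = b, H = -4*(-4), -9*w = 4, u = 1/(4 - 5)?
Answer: -8052/31 ≈ -259.74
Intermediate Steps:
u = -1 (u = 1/(-1) = -1)
w = -4/9 (w = -⅑*4 = -4/9 ≈ -0.44444)
E(t) = -4*t/9
H = 16
M(X, b) = 3 + b
B(n) = 1/(3 - 4*n/9)
-6*(B(u) + 43) = -6*(9/(27 - 4*(-1)) + 43) = -6*(9/(27 + 4) + 43) = -6*(9/31 + 43) = -6*1342/31 = -8052/31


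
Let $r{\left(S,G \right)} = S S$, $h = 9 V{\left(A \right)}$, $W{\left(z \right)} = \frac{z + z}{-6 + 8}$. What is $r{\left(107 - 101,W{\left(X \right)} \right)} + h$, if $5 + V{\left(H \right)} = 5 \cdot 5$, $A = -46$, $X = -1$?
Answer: $216$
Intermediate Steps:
$V{\left(H \right)} = 20$ ($V{\left(H \right)} = -5 + 5 \cdot 5 = -5 + 25 = 20$)
$W{\left(z \right)} = z$ ($W{\left(z \right)} = \frac{2 z}{2} = 2 z \frac{1}{2} = z$)
$h = 180$ ($h = 9 \cdot 20 = 180$)
$r{\left(S,G \right)} = S^{2}$
$r{\left(107 - 101,W{\left(X \right)} \right)} + h = \left(107 - 101\right)^{2} + 180 = 6^{2} + 180 = 36 + 180 = 216$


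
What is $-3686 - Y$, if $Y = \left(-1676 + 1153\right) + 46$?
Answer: $-3209$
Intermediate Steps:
$Y = -477$ ($Y = -523 + 46 = -477$)
$-3686 - Y = -3686 - -477 = -3686 + 477 = -3209$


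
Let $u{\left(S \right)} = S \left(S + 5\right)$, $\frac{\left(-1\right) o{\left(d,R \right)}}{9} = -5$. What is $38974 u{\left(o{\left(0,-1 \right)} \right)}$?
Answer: $87691500$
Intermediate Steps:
$o{\left(d,R \right)} = 45$ ($o{\left(d,R \right)} = \left(-9\right) \left(-5\right) = 45$)
$u{\left(S \right)} = S \left(5 + S\right)$
$38974 u{\left(o{\left(0,-1 \right)} \right)} = 38974 \cdot 45 \left(5 + 45\right) = 38974 \cdot 45 \cdot 50 = 38974 \cdot 2250 = 87691500$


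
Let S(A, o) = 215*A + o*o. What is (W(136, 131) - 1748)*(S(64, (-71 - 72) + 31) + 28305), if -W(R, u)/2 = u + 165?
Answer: -127785060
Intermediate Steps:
W(R, u) = -330 - 2*u (W(R, u) = -2*(u + 165) = -2*(165 + u) = -330 - 2*u)
S(A, o) = o**2 + 215*A (S(A, o) = 215*A + o**2 = o**2 + 215*A)
(W(136, 131) - 1748)*(S(64, (-71 - 72) + 31) + 28305) = ((-330 - 2*131) - 1748)*((((-71 - 72) + 31)**2 + 215*64) + 28305) = ((-330 - 262) - 1748)*(((-143 + 31)**2 + 13760) + 28305) = (-592 - 1748)*(((-112)**2 + 13760) + 28305) = -2340*((12544 + 13760) + 28305) = -2340*(26304 + 28305) = -2340*54609 = -127785060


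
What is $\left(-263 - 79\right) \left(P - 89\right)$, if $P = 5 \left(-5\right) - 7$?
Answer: $41382$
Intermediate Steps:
$P = -32$ ($P = -25 - 7 = -32$)
$\left(-263 - 79\right) \left(P - 89\right) = \left(-263 - 79\right) \left(-32 - 89\right) = \left(-342\right) \left(-121\right) = 41382$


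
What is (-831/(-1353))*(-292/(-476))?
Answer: 20221/53669 ≈ 0.37677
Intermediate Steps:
(-831/(-1353))*(-292/(-476)) = (-831*(-1/1353))*(-292*(-1/476)) = (277/451)*(73/119) = 20221/53669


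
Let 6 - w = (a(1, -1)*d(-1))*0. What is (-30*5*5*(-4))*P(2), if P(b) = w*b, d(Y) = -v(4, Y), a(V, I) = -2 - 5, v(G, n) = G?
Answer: 36000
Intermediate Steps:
a(V, I) = -7
d(Y) = -4 (d(Y) = -1*4 = -4)
w = 6 (w = 6 - (-7*(-4))*0 = 6 - 28*0 = 6 - 1*0 = 6 + 0 = 6)
P(b) = 6*b
(-30*5*5*(-4))*P(2) = (-30*5*5*(-4))*(6*2) = -750*(-4)*12 = -30*(-100)*12 = 3000*12 = 36000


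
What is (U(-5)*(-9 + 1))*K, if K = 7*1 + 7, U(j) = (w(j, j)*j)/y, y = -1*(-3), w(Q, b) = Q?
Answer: -2800/3 ≈ -933.33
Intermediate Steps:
y = 3
U(j) = j²/3 (U(j) = (j*j)/3 = j²*(⅓) = j²/3)
K = 14 (K = 7 + 7 = 14)
(U(-5)*(-9 + 1))*K = (((⅓)*(-5)²)*(-9 + 1))*14 = (((⅓)*25)*(-8))*14 = ((25/3)*(-8))*14 = -200/3*14 = -2800/3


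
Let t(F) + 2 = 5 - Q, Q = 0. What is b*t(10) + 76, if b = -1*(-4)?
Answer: 88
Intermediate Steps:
b = 4
t(F) = 3 (t(F) = -2 + (5 - 1*0) = -2 + (5 + 0) = -2 + 5 = 3)
b*t(10) + 76 = 4*3 + 76 = 12 + 76 = 88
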